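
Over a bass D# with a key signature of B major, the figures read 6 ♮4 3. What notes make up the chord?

D#, F#, G, B

A third above D# in this key is F#.
A fourth above D# in this key is G#, made natural (G) by the ♮ figure.
A sixth above D# in this key is B.
Together with the bass D#, this spells G augmented major seventh in second inversion.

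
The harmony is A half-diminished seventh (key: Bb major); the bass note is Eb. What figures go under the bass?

4/3

Eb is the fifth of A half-diminished seventh, so the chord is in second inversion.
A seventh chord in second inversion is figured 6/4/3, conventionally abbreviated 4/3.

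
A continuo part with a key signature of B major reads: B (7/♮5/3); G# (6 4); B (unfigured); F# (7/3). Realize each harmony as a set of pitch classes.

B, D#, F, A# | G#, C#, E | B, D#, F# | F#, A#, C#, E

B (7/♮5/3): B, D#, F, A#.
G# (6/4): G#, C#, E.
B (5/3): B, D#, F#.
F# (7/5/3): F#, A#, C#, E.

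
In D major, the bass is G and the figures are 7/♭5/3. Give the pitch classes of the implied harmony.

G, B, Db, F#

A third above G in this key is B.
A fifth above G in this key is D, lowered to Db by the flat.
A seventh above G in this key is F#.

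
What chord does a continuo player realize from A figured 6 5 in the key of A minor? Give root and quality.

The figures 6 5 indicate a seventh chord in first inversion.
In first inversion the root lies a sixth above the bass: a sixth above A in A minor is F.
The chord tones are A, C, E, F, giving F major seventh.

F major seventh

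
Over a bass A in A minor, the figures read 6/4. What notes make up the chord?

A, D, F

A fourth above A in this key is D.
A sixth above A in this key is F.
Together with the bass A, this spells D minor in second inversion.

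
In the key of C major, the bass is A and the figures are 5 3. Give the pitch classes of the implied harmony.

A third above A in this key is C.
A fifth above A in this key is E.
Together with the bass A, this spells A minor in root position.

A, C, E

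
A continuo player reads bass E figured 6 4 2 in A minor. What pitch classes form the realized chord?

E, F, A, C

A second above E in this key is F.
A fourth above E in this key is A.
A sixth above E in this key is C.
Together with the bass E, this spells F major seventh in third inversion.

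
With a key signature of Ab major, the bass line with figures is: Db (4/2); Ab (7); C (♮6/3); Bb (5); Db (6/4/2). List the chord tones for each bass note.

Db (6/4/2): Db, Eb, G, Bb.
Ab (7/5/3): Ab, C, Eb, G.
C (♮6/3): C, Eb, A.
Bb (5/3): Bb, Db, F.
Db (6/4/2): Db, Eb, G, Bb.

Db, Eb, G, Bb | Ab, C, Eb, G | C, Eb, A | Bb, Db, F | Db, Eb, G, Bb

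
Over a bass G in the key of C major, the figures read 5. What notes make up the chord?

G, B, D

The written figures 5 are shorthand for 5/3: the 3 is implied.
A third above G in this key is B.
A fifth above G in this key is D.
Together with the bass G, this spells G major in root position.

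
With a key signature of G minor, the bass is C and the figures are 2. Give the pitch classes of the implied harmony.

The written figures 2 are shorthand for 6/4/2: the 6/4 are implied.
A second above C in this key is D.
A fourth above C in this key is F.
A sixth above C in this key is A.
Together with the bass C, this spells D minor seventh in third inversion.

C, D, F, A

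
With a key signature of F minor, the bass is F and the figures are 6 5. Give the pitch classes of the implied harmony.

F, Ab, C, Db

The written figures 6 5 are shorthand for 6/5/3: the 3 is implied.
A third above F in this key is Ab.
A fifth above F in this key is C.
A sixth above F in this key is Db.
Together with the bass F, this spells Db major seventh in first inversion.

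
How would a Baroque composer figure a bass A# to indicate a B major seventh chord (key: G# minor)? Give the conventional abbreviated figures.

4/2

A# is the seventh of B major seventh, so the chord is in third inversion.
A seventh chord in third inversion is figured 6/4/2, conventionally abbreviated 4/2.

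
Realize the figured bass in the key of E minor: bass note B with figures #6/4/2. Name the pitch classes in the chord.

B, C, E, G#

A second above B in this key is C.
A fourth above B in this key is E.
A sixth above B in this key is G, raised to G# by the sharp.
Together with the bass B, this spells C augmented major seventh in third inversion.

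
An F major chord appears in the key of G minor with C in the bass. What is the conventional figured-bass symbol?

6/4

C is the fifth of F major, so the chord is in second inversion.
A triad in second inversion is figured 6/4, conventionally abbreviated 6/4.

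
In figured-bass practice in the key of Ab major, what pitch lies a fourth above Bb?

Eb

Counting 3 letter steps above Bb lands on E; in Ab major, that letter is Eb.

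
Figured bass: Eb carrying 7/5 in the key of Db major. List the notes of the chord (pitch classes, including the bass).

Eb, Gb, Bb, Db

The written figures 7/5 are shorthand for 7/5/3: the 3 is implied.
A third above Eb in this key is Gb.
A fifth above Eb in this key is Bb.
A seventh above Eb in this key is Db.
Together with the bass Eb, this spells Eb minor seventh in root position.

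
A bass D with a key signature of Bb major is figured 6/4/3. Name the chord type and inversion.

Intervals of 6/4/3 above the bass form a seventh chord; the bass is the fifth, so this is second inversion.

seventh chord, second inversion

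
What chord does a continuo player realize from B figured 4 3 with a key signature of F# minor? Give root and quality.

E dominant seventh

The figures 4 3 indicate a seventh chord in second inversion.
In second inversion the root lies a fourth above the bass: a fourth above B in F# minor is E.
The chord tones are B, D, E, G#, giving E dominant seventh.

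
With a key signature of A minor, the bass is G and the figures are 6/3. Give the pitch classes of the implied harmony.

G, B, E

A third above G in this key is B.
A sixth above G in this key is E.
Together with the bass G, this spells E minor in first inversion.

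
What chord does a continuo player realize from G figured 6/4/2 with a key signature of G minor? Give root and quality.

The figures 6/4/2 indicate a seventh chord in third inversion.
In third inversion the root lies a second above the bass: a second above G in G minor is A.
The chord tones are G, A, C, Eb, giving A half-diminished seventh.

A half-diminished seventh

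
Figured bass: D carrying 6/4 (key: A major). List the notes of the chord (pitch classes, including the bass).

D, G#, B

A fourth above D in this key is G#.
A sixth above D in this key is B.
Together with the bass D, this spells G# diminished in second inversion.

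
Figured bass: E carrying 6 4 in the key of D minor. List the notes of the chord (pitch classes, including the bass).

E, A, C

A fourth above E in this key is A.
A sixth above E in this key is C.
Together with the bass E, this spells A minor in second inversion.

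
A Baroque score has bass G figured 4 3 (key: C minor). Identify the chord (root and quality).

C minor seventh

The figures 4 3 indicate a seventh chord in second inversion.
In second inversion the root lies a fourth above the bass: a fourth above G in C minor is C.
The chord tones are G, Bb, C, Eb, giving C minor seventh.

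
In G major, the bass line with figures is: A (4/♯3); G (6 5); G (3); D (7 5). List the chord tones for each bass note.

A, C#, D, F# | G, B, D, E | G, B, D | D, F#, A, C

A (6/4/#3): A, C#, D, F#.
G (6/5/3): G, B, D, E.
G (5/3): G, B, D.
D (7/5/3): D, F#, A, C.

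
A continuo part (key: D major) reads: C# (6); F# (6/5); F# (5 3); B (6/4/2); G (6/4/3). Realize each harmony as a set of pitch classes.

C#, E, A | F#, A, C#, D | F#, A, C# | B, C#, E, G | G, B, C#, E

C# (6/3): C#, E, A.
F# (6/5/3): F#, A, C#, D.
F# (5/3): F#, A, C#.
B (6/4/2): B, C#, E, G.
G (6/4/3): G, B, C#, E.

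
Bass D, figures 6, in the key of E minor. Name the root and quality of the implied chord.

The figures 6 indicate a triad in first inversion.
In first inversion the root lies a sixth above the bass: a sixth above D in E minor is B.
The chord tones are D, F#, B, giving B minor.

B minor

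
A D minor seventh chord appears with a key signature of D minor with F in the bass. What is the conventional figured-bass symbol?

F is the third of D minor seventh, so the chord is in first inversion.
A seventh chord in first inversion is figured 6/5/3, conventionally abbreviated 6/5.

6/5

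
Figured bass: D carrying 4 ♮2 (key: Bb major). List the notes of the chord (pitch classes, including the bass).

D, E, G, Bb

The written figures 4 ♮2 are shorthand for 6/4/2: the 6 is implied.
A second above D in this key is Eb, made natural (E) by the ♮ figure.
A fourth above D in this key is G.
A sixth above D in this key is Bb.
Together with the bass D, this spells E half-diminished seventh in third inversion.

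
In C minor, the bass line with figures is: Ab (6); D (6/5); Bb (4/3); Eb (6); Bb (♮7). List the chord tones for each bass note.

Ab, C, F | D, F, Ab, Bb | Bb, D, Eb, G | Eb, G, C | Bb, D, F, A

Ab (6/3): Ab, C, F.
D (6/5/3): D, F, Ab, Bb.
Bb (6/4/3): Bb, D, Eb, G.
Eb (6/3): Eb, G, C.
Bb (♮7/5/3): Bb, D, F, A.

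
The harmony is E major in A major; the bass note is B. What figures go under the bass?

B is the fifth of E major, so the chord is in second inversion.
A triad in second inversion is figured 6/4, conventionally abbreviated 6/4.

6/4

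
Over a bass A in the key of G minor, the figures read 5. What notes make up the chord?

A, C, Eb

The written figures 5 are shorthand for 5/3: the 3 is implied.
A third above A in this key is C.
A fifth above A in this key is Eb.
Together with the bass A, this spells A diminished in root position.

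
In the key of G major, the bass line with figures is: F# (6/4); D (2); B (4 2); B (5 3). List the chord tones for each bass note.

F#, B, D | D, E, G, B | B, C, E, G | B, D, F#

F# (6/4): F#, B, D.
D (6/4/2): D, E, G, B.
B (6/4/2): B, C, E, G.
B (5/3): B, D, F#.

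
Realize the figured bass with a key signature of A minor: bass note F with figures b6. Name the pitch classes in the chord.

The written figures b6 are shorthand for 6/3: the 3 is implied.
A third above F in this key is A.
A sixth above F in this key is D, lowered to Db by the flat.
Together with the bass F, this spells Db augmented in first inversion.

F, A, Db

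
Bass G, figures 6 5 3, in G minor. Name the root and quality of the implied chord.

The figures 6 5 3 indicate a seventh chord in first inversion.
In first inversion the root lies a sixth above the bass: a sixth above G in G minor is Eb.
The chord tones are G, Bb, D, Eb, giving Eb major seventh.

Eb major seventh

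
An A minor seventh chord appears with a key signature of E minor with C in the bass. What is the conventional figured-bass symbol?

6/5

C is the third of A minor seventh, so the chord is in first inversion.
A seventh chord in first inversion is figured 6/5/3, conventionally abbreviated 6/5.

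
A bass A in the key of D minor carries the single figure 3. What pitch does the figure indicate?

C

Counting 2 letter steps above A lands on C; in D minor, that letter is C.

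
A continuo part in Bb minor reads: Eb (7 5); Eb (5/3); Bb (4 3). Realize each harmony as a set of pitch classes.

Eb, Gb, Bb, Db | Eb, Gb, Bb | Bb, Db, Eb, Gb

Eb (7/5/3): Eb, Gb, Bb, Db.
Eb (5/3): Eb, Gb, Bb.
Bb (6/4/3): Bb, Db, Eb, Gb.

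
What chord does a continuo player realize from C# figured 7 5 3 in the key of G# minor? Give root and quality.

The figures 7 5 3 indicate a seventh chord in root position.
In root position the bass is the root, so the root is C#.
The chord tones are C#, E, G#, B, giving C# minor seventh.

C# minor seventh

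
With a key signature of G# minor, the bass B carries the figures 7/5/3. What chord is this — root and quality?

The figures 7/5/3 indicate a seventh chord in root position.
In root position the bass is the root, so the root is B.
The chord tones are B, D#, F#, A#, giving B major seventh.

B major seventh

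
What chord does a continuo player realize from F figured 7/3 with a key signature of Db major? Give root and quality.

F minor seventh

The figures 7/3 indicate a seventh chord in root position.
In root position the bass is the root, so the root is F.
The chord tones are F, Ab, C, Eb, giving F minor seventh.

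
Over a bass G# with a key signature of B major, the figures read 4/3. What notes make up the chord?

The written figures 4/3 are shorthand for 6/4/3: the 6 is implied.
A third above G# in this key is B.
A fourth above G# in this key is C#.
A sixth above G# in this key is E.
Together with the bass G#, this spells C# minor seventh in second inversion.

G#, B, C#, E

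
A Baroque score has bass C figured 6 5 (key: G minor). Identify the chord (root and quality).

The figures 6 5 indicate a seventh chord in first inversion.
In first inversion the root lies a sixth above the bass: a sixth above C in G minor is A.
The chord tones are C, Eb, G, A, giving A half-diminished seventh.

A half-diminished seventh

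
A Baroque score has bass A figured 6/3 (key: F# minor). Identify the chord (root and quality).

The figures 6/3 indicate a triad in first inversion.
In first inversion the root lies a sixth above the bass: a sixth above A in F# minor is F#.
The chord tones are A, C#, F#, giving F# minor.

F# minor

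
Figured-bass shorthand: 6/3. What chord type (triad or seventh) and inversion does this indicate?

triad, first inversion

Intervals of 6/3 above the bass form a triad; the bass is the third, so this is first inversion.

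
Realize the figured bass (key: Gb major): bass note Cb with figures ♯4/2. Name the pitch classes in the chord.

The written figures ♯4/2 are shorthand for 6/4/2: the 6 is implied.
A second above Cb in this key is Db.
A fourth above Cb in this key is F, raised to F# by the sharp.
A sixth above Cb in this key is Ab.

Cb, Db, F#, Ab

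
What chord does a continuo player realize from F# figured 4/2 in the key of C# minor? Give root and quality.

The figures 4/2 indicate a seventh chord in third inversion.
In third inversion the root lies a second above the bass: a second above F# in C# minor is G#.
The chord tones are F#, G#, B, D#, giving G# minor seventh.

G# minor seventh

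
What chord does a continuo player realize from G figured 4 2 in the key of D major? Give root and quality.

A dominant seventh

The figures 4 2 indicate a seventh chord in third inversion.
In third inversion the root lies a second above the bass: a second above G in D major is A.
The chord tones are G, A, C#, E, giving A dominant seventh.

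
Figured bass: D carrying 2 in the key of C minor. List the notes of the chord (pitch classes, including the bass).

D, Eb, G, Bb

The written figures 2 are shorthand for 6/4/2: the 6/4 are implied.
A second above D in this key is Eb.
A fourth above D in this key is G.
A sixth above D in this key is Bb.
Together with the bass D, this spells Eb major seventh in third inversion.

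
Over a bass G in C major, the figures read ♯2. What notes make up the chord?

The written figures ♯2 are shorthand for 6/4/2: the 6/4 are implied.
A second above G in this key is A, raised to A# by the sharp.
A fourth above G in this key is C.
A sixth above G in this key is E.

G, A#, C, E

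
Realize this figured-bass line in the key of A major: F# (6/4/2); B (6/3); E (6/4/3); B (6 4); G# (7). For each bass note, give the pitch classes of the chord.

F# (6/4/2): F#, G#, B, D.
B (6/3): B, D, G#.
E (6/4/3): E, G#, A, C#.
B (6/4): B, E, G#.
G# (7/5/3): G#, B, D, F#.

F#, G#, B, D | B, D, G# | E, G#, A, C# | B, E, G# | G#, B, D, F#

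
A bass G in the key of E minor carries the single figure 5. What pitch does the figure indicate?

D

Counting 4 letter steps above G lands on D; in E minor, that letter is D.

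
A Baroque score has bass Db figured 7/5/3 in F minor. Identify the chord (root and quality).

Db major seventh

The figures 7/5/3 indicate a seventh chord in root position.
In root position the bass is the root, so the root is Db.
The chord tones are Db, F, Ab, C, giving Db major seventh.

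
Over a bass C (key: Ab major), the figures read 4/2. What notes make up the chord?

C, Db, F, Ab

The written figures 4/2 are shorthand for 6/4/2: the 6 is implied.
A second above C in this key is Db.
A fourth above C in this key is F.
A sixth above C in this key is Ab.
Together with the bass C, this spells Db major seventh in third inversion.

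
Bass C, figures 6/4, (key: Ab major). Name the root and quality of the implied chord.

The figures 6/4 indicate a triad in second inversion.
In second inversion the root lies a fourth above the bass: a fourth above C in Ab major is F.
The chord tones are C, F, Ab, giving F minor.

F minor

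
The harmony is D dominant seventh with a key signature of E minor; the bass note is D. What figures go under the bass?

7

D is the root of D dominant seventh, so the chord is in root position.
A seventh chord in root position is figured 7/5/3, conventionally abbreviated 7.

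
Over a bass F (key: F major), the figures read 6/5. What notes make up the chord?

The written figures 6/5 are shorthand for 6/5/3: the 3 is implied.
A third above F in this key is A.
A fifth above F in this key is C.
A sixth above F in this key is D.
Together with the bass F, this spells D minor seventh in first inversion.

F, A, C, D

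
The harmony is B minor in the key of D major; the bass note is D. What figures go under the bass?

6

D is the third of B minor, so the chord is in first inversion.
A triad in first inversion is figured 6/3, conventionally abbreviated 6.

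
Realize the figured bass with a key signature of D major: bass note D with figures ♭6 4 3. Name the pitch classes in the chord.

D, F#, G, Bb

A third above D in this key is F#.
A fourth above D in this key is G.
A sixth above D in this key is B, lowered to Bb by the flat.
Together with the bass D, this spells G minor-major seventh in second inversion.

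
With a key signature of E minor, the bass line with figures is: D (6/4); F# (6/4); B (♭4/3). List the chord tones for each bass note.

D (6/4): D, G, B.
F# (6/4): F#, B, D.
B (6/b4/3): B, D, Eb, G.

D, G, B | F#, B, D | B, D, Eb, G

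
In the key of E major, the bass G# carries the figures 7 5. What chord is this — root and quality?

G# minor seventh

The figures 7 5 indicate a seventh chord in root position.
In root position the bass is the root, so the root is G#.
The chord tones are G#, B, D#, F#, giving G# minor seventh.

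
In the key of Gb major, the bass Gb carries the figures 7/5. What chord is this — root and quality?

The figures 7/5 indicate a seventh chord in root position.
In root position the bass is the root, so the root is Gb.
The chord tones are Gb, Bb, Db, F, giving Gb major seventh.

Gb major seventh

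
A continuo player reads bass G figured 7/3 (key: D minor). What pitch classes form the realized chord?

The written figures 7/3 are shorthand for 7/5/3: the 5 is implied.
A third above G in this key is Bb.
A fifth above G in this key is D.
A seventh above G in this key is F.
Together with the bass G, this spells G minor seventh in root position.

G, Bb, D, F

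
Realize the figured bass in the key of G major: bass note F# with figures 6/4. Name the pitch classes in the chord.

F#, B, D

A fourth above F# in this key is B.
A sixth above F# in this key is D.
Together with the bass F#, this spells B minor in second inversion.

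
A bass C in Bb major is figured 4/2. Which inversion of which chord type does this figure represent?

4/2 is shorthand for 6/4/2.
Intervals of 6/4/2 above the bass form a seventh chord; the bass is the seventh, so this is third inversion.

seventh chord, third inversion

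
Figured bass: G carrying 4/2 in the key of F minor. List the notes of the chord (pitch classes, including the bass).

The written figures 4/2 are shorthand for 6/4/2: the 6 is implied.
A second above G in this key is Ab.
A fourth above G in this key is C.
A sixth above G in this key is Eb.
Together with the bass G, this spells Ab major seventh in third inversion.

G, Ab, C, Eb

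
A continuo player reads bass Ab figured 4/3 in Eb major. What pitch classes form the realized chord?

Ab, C, D, F

The written figures 4/3 are shorthand for 6/4/3: the 6 is implied.
A third above Ab in this key is C.
A fourth above Ab in this key is D.
A sixth above Ab in this key is F.
Together with the bass Ab, this spells D half-diminished seventh in second inversion.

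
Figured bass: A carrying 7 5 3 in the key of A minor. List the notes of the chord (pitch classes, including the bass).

A, C, E, G

A third above A in this key is C.
A fifth above A in this key is E.
A seventh above A in this key is G.
Together with the bass A, this spells A minor seventh in root position.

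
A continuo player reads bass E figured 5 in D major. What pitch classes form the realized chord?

The written figures 5 are shorthand for 5/3: the 3 is implied.
A third above E in this key is G.
A fifth above E in this key is B.
Together with the bass E, this spells E minor in root position.

E, G, B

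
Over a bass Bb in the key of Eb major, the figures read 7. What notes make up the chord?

Bb, D, F, Ab

The written figures 7 are shorthand for 7/5/3: the 5/3 are implied.
A third above Bb in this key is D.
A fifth above Bb in this key is F.
A seventh above Bb in this key is Ab.
Together with the bass Bb, this spells Bb dominant seventh in root position.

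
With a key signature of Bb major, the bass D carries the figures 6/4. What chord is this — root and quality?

G minor

The figures 6/4 indicate a triad in second inversion.
In second inversion the root lies a fourth above the bass: a fourth above D in Bb major is G.
The chord tones are D, G, Bb, giving G minor.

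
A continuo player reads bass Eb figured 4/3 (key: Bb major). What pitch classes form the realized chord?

Eb, G, A, C

The written figures 4/3 are shorthand for 6/4/3: the 6 is implied.
A third above Eb in this key is G.
A fourth above Eb in this key is A.
A sixth above Eb in this key is C.
Together with the bass Eb, this spells A half-diminished seventh in second inversion.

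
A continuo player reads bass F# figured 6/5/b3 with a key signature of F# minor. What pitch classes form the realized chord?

F#, Ab, C#, D

A third above F# in this key is A, lowered to Ab by the flat.
A fifth above F# in this key is C#.
A sixth above F# in this key is D.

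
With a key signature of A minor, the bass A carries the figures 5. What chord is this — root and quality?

The figures 5 indicate a triad in root position.
In root position the bass is the root, so the root is A.
The chord tones are A, C, E, giving A minor.

A minor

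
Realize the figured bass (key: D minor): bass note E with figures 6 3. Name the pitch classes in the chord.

E, G, C

A third above E in this key is G.
A sixth above E in this key is C.
Together with the bass E, this spells C major in first inversion.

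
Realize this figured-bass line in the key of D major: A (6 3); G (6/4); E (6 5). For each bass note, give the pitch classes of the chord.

A (6/3): A, C#, F#.
G (6/4): G, C#, E.
E (6/5/3): E, G, B, C#.

A, C#, F# | G, C#, E | E, G, B, C#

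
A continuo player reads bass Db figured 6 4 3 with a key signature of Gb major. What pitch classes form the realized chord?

A third above Db in this key is F.
A fourth above Db in this key is Gb.
A sixth above Db in this key is Bb.
Together with the bass Db, this spells Gb major seventh in second inversion.

Db, F, Gb, Bb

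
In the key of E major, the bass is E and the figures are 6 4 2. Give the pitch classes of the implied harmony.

A second above E in this key is F#.
A fourth above E in this key is A.
A sixth above E in this key is C#.
Together with the bass E, this spells F# minor seventh in third inversion.

E, F#, A, C#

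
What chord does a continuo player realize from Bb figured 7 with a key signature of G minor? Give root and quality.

The figures 7 indicate a seventh chord in root position.
In root position the bass is the root, so the root is Bb.
The chord tones are Bb, D, F, A, giving Bb major seventh.

Bb major seventh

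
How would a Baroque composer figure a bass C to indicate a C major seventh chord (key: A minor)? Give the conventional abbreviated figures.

7

C is the root of C major seventh, so the chord is in root position.
A seventh chord in root position is figured 7/5/3, conventionally abbreviated 7.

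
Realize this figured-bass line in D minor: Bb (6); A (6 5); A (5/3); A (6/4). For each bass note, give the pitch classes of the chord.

Bb (6/3): Bb, D, G.
A (6/5/3): A, C, E, F.
A (5/3): A, C, E.
A (6/4): A, D, F.

Bb, D, G | A, C, E, F | A, C, E | A, D, F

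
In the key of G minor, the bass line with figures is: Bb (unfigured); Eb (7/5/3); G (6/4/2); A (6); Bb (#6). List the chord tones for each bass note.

Bb (5/3): Bb, D, F.
Eb (7/5/3): Eb, G, Bb, D.
G (6/4/2): G, A, C, Eb.
A (6/3): A, C, F.
Bb (#6/3): Bb, D, G#.

Bb, D, F | Eb, G, Bb, D | G, A, C, Eb | A, C, F | Bb, D, G#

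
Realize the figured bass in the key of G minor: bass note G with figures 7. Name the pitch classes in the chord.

The written figures 7 are shorthand for 7/5/3: the 5/3 are implied.
A third above G in this key is Bb.
A fifth above G in this key is D.
A seventh above G in this key is F.
Together with the bass G, this spells G minor seventh in root position.

G, Bb, D, F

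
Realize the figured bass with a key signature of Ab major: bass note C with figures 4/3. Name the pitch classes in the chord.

C, Eb, F, Ab

The written figures 4/3 are shorthand for 6/4/3: the 6 is implied.
A third above C in this key is Eb.
A fourth above C in this key is F.
A sixth above C in this key is Ab.
Together with the bass C, this spells F minor seventh in second inversion.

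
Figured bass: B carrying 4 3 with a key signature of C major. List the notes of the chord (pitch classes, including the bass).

B, D, E, G

The written figures 4 3 are shorthand for 6/4/3: the 6 is implied.
A third above B in this key is D.
A fourth above B in this key is E.
A sixth above B in this key is G.
Together with the bass B, this spells E minor seventh in second inversion.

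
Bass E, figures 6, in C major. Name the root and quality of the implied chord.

C major

The figures 6 indicate a triad in first inversion.
In first inversion the root lies a sixth above the bass: a sixth above E in C major is C.
The chord tones are E, G, C, giving C major.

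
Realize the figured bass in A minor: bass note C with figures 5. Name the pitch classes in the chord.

C, E, G

The written figures 5 are shorthand for 5/3: the 3 is implied.
A third above C in this key is E.
A fifth above C in this key is G.
Together with the bass C, this spells C major in root position.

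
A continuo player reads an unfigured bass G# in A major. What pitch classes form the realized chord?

An unfigured bass implies 5/3.
A third above G# in this key is B.
A fifth above G# in this key is D.
Together with the bass G#, this spells G# diminished in root position.

G#, B, D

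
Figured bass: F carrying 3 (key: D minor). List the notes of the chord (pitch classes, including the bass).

F, A, C

The written figures 3 are shorthand for 5/3: the 5 is implied.
A third above F in this key is A.
A fifth above F in this key is C.
Together with the bass F, this spells F major in root position.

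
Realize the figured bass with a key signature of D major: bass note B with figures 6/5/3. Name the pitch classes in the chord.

A third above B in this key is D.
A fifth above B in this key is F#.
A sixth above B in this key is G.
Together with the bass B, this spells G major seventh in first inversion.

B, D, F#, G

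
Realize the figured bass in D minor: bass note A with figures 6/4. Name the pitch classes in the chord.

A fourth above A in this key is D.
A sixth above A in this key is F.
Together with the bass A, this spells D minor in second inversion.

A, D, F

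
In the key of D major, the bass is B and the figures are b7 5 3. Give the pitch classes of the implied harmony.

A third above B in this key is D.
A fifth above B in this key is F#.
A seventh above B in this key is A, lowered to Ab by the flat.

B, D, F#, Ab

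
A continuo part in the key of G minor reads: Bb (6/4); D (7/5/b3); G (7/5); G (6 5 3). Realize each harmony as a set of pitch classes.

Bb, Eb, G | D, Fb, A, C | G, Bb, D, F | G, Bb, D, Eb

Bb (6/4): Bb, Eb, G.
D (7/5/b3): D, Fb, A, C.
G (7/5/3): G, Bb, D, F.
G (6/5/3): G, Bb, D, Eb.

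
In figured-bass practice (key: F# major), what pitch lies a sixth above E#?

Counting 5 letter steps above E# lands on C; in F# major, that letter is C#.

C#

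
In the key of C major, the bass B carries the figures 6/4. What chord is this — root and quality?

The figures 6/4 indicate a triad in second inversion.
In second inversion the root lies a fourth above the bass: a fourth above B in C major is E.
The chord tones are B, E, G, giving E minor.

E minor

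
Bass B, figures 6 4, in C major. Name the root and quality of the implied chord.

E minor

The figures 6 4 indicate a triad in second inversion.
In second inversion the root lies a fourth above the bass: a fourth above B in C major is E.
The chord tones are B, E, G, giving E minor.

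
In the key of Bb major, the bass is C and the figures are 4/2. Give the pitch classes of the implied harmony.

C, D, F, A

The written figures 4/2 are shorthand for 6/4/2: the 6 is implied.
A second above C in this key is D.
A fourth above C in this key is F.
A sixth above C in this key is A.
Together with the bass C, this spells D minor seventh in third inversion.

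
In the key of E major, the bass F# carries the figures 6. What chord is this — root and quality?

D# diminished

The figures 6 indicate a triad in first inversion.
In first inversion the root lies a sixth above the bass: a sixth above F# in E major is D#.
The chord tones are F#, A, D#, giving D# diminished.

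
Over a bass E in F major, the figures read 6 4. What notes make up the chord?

A fourth above E in this key is A.
A sixth above E in this key is C.
Together with the bass E, this spells A minor in second inversion.

E, A, C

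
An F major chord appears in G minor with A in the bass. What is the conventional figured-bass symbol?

A is the third of F major, so the chord is in first inversion.
A triad in first inversion is figured 6/3, conventionally abbreviated 6.

6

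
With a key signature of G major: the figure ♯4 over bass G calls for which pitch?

C#

Counting 3 letter steps above G lands on C; in G major, that letter is C.
The #4 figure raises it a semitone, giving C#.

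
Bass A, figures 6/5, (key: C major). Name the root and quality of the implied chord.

The figures 6/5 indicate a seventh chord in first inversion.
In first inversion the root lies a sixth above the bass: a sixth above A in C major is F.
The chord tones are A, C, E, F, giving F major seventh.

F major seventh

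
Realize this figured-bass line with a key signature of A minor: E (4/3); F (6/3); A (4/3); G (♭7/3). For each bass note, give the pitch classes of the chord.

E, G, A, C | F, A, D | A, C, D, F | G, B, D, Fb

E (6/4/3): E, G, A, C.
F (6/3): F, A, D.
A (6/4/3): A, C, D, F.
G (b7/5/3): G, B, D, Fb.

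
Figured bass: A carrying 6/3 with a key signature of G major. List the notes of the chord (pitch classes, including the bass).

A third above A in this key is C.
A sixth above A in this key is F#.
Together with the bass A, this spells F# diminished in first inversion.

A, C, F#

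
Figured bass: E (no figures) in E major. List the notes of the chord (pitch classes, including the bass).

An unfigured bass implies 5/3.
A third above E in this key is G#.
A fifth above E in this key is B.
Together with the bass E, this spells E major in root position.

E, G#, B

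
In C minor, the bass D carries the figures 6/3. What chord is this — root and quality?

Bb major

The figures 6/3 indicate a triad in first inversion.
In first inversion the root lies a sixth above the bass: a sixth above D in C minor is Bb.
The chord tones are D, F, Bb, giving Bb major.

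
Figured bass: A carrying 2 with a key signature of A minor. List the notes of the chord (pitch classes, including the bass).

The written figures 2 are shorthand for 6/4/2: the 6/4 are implied.
A second above A in this key is B.
A fourth above A in this key is D.
A sixth above A in this key is F.
Together with the bass A, this spells B half-diminished seventh in third inversion.

A, B, D, F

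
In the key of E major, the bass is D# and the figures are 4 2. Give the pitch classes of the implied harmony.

The written figures 4 2 are shorthand for 6/4/2: the 6 is implied.
A second above D# in this key is E.
A fourth above D# in this key is G#.
A sixth above D# in this key is B.
Together with the bass D#, this spells E major seventh in third inversion.

D#, E, G#, B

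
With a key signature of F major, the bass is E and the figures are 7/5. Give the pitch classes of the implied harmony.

The written figures 7/5 are shorthand for 7/5/3: the 3 is implied.
A third above E in this key is G.
A fifth above E in this key is Bb.
A seventh above E in this key is D.
Together with the bass E, this spells E half-diminished seventh in root position.

E, G, Bb, D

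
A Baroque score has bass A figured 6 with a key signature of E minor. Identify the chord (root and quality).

F# diminished

The figures 6 indicate a triad in first inversion.
In first inversion the root lies a sixth above the bass: a sixth above A in E minor is F#.
The chord tones are A, C, F#, giving F# diminished.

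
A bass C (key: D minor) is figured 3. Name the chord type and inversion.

3 is shorthand for 5/3.
Intervals of 5/3 above the bass form a triad; the bass is the root, so this is root position.

triad, root position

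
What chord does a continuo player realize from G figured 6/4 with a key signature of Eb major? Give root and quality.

C minor

The figures 6/4 indicate a triad in second inversion.
In second inversion the root lies a fourth above the bass: a fourth above G in Eb major is C.
The chord tones are G, C, Eb, giving C minor.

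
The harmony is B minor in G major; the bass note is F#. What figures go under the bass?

F# is the fifth of B minor, so the chord is in second inversion.
A triad in second inversion is figured 6/4, conventionally abbreviated 6/4.

6/4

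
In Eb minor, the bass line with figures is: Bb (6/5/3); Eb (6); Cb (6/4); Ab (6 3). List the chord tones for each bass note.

Bb (6/5/3): Bb, Db, F, Gb.
Eb (6/3): Eb, Gb, Cb.
Cb (6/4): Cb, F, Ab.
Ab (6/3): Ab, Cb, F.

Bb, Db, F, Gb | Eb, Gb, Cb | Cb, F, Ab | Ab, Cb, F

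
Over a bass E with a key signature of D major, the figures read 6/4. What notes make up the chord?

E, A, C#

A fourth above E in this key is A.
A sixth above E in this key is C#.
Together with the bass E, this spells A major in second inversion.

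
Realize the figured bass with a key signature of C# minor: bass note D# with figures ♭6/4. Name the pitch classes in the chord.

A fourth above D# in this key is G#.
A sixth above D# in this key is B, lowered to Bb by the flat.

D#, G#, Bb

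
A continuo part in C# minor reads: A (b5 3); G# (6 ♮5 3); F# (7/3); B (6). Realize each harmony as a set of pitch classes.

A (b5/3): A, C#, Eb.
G# (6/♮5/3): G#, B, D, E.
F# (7/5/3): F#, A, C#, E.
B (6/3): B, D#, G#.

A, C#, Eb | G#, B, D, E | F#, A, C#, E | B, D#, G#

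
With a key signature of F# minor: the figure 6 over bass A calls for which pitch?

Counting 5 letter steps above A lands on F; in F# minor, that letter is F#.

F#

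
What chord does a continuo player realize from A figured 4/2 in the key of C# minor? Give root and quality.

B dominant seventh

The figures 4/2 indicate a seventh chord in third inversion.
In third inversion the root lies a second above the bass: a second above A in C# minor is B.
The chord tones are A, B, D#, F#, giving B dominant seventh.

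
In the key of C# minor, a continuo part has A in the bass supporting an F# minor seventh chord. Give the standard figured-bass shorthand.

A is the third of F# minor seventh, so the chord is in first inversion.
A seventh chord in first inversion is figured 6/5/3, conventionally abbreviated 6/5.

6/5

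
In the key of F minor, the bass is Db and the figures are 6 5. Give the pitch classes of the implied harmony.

Db, F, Ab, Bb

The written figures 6 5 are shorthand for 6/5/3: the 3 is implied.
A third above Db in this key is F.
A fifth above Db in this key is Ab.
A sixth above Db in this key is Bb.
Together with the bass Db, this spells Bb minor seventh in first inversion.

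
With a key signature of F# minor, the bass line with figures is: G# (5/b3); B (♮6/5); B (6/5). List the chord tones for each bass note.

G#, Bb, D | B, D, F#, G | B, D, F#, G#

G# (5/b3): G#, Bb, D.
B (♮6/5/3): B, D, F#, G.
B (6/5/3): B, D, F#, G#.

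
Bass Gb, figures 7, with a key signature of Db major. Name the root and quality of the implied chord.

The figures 7 indicate a seventh chord in root position.
In root position the bass is the root, so the root is Gb.
The chord tones are Gb, Bb, Db, F, giving Gb major seventh.

Gb major seventh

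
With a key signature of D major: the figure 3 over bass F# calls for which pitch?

Counting 2 letter steps above F# lands on A; in D major, that letter is A.

A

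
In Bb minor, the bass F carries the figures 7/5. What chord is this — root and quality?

The figures 7/5 indicate a seventh chord in root position.
In root position the bass is the root, so the root is F.
The chord tones are F, Ab, C, Eb, giving F minor seventh.

F minor seventh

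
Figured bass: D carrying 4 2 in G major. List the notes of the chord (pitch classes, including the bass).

The written figures 4 2 are shorthand for 6/4/2: the 6 is implied.
A second above D in this key is E.
A fourth above D in this key is G.
A sixth above D in this key is B.
Together with the bass D, this spells E minor seventh in third inversion.

D, E, G, B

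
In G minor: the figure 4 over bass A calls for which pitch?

D

Counting 3 letter steps above A lands on D; in G minor, that letter is D.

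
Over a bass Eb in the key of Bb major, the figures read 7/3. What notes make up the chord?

Eb, G, Bb, D

The written figures 7/3 are shorthand for 7/5/3: the 5 is implied.
A third above Eb in this key is G.
A fifth above Eb in this key is Bb.
A seventh above Eb in this key is D.
Together with the bass Eb, this spells Eb major seventh in root position.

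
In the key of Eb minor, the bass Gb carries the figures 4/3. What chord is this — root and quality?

Cb major seventh

The figures 4/3 indicate a seventh chord in second inversion.
In second inversion the root lies a fourth above the bass: a fourth above Gb in Eb minor is Cb.
The chord tones are Gb, Bb, Cb, Eb, giving Cb major seventh.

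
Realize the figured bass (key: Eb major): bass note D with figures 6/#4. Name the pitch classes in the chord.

D, G#, Bb

A fourth above D in this key is G, raised to G# by the sharp.
A sixth above D in this key is Bb.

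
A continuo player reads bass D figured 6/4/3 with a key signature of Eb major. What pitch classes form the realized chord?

A third above D in this key is F.
A fourth above D in this key is G.
A sixth above D in this key is Bb.
Together with the bass D, this spells G minor seventh in second inversion.

D, F, G, Bb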